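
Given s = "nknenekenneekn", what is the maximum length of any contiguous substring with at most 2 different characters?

5

Extend right; when distinct count exceeds 2, shrink from the left:
[n] 1 distinct, len 1
[n, k] 2 distinct, len 2
[n, k, n] 2 distinct, len 3
[n, e] 2 distinct, len 2
[n, e, n] 2 distinct, len 3
[n, e, n, e] 2 distinct, len 4
[e, k] 2 distinct, len 2
[e, k, e] 2 distinct, len 3
[e, n] 2 distinct, len 2
[e, n, n] 2 distinct, len 3
[e, n, n, e] 2 distinct, len 4
[e, n, n, e, e] 2 distinct, len 5
[e, e, k] 2 distinct, len 3
[k, n] 2 distinct, len 2
Longest length with ≤2 distinct: 5.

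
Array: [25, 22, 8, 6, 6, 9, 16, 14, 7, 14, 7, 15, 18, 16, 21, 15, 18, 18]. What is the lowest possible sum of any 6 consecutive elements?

25 22 8 6 6 9 → sum 76
22 8 6 6 9 16 → sum 67
8 6 6 9 16 14 → sum 59
6 6 9 16 14 7 → sum 58
6 9 16 14 7 14 → sum 66
9 16 14 7 14 7 → sum 67
16 14 7 14 7 15 → sum 73
14 7 14 7 15 18 → sum 75
7 14 7 15 18 16 → sum 77
14 7 15 18 16 21 → sum 91
7 15 18 16 21 15 → sum 92
15 18 16 21 15 18 → sum 103
18 16 21 15 18 18 → sum 106
Lowest of these is 58.

58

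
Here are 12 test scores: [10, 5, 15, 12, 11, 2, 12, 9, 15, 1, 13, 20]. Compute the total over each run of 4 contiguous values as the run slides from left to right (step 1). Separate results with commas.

42, 43, 40, 37, 34, 38, 37, 38, 49

[10, 5, 15, 12] → sum 42
[5, 15, 12, 11] → sum 43
[15, 12, 11, 2] → sum 40
[12, 11, 2, 12] → sum 37
[11, 2, 12, 9] → sum 34
[2, 12, 9, 15] → sum 38
[12, 9, 15, 1] → sum 37
[9, 15, 1, 13] → sum 38
[15, 1, 13, 20] → sum 49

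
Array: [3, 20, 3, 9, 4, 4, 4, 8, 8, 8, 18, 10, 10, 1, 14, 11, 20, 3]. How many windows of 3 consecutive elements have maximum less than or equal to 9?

3 20 3 → max 20
20 3 9 → max 20
3 9 4 → max 9  ≤ 9 ✓
9 4 4 → max 9  ≤ 9 ✓
4 4 4 → max 4  ≤ 9 ✓
4 4 8 → max 8  ≤ 9 ✓
4 8 8 → max 8  ≤ 9 ✓
8 8 8 → max 8  ≤ 9 ✓
8 8 18 → max 18
8 18 10 → max 18
18 10 10 → max 18
10 10 1 → max 10
10 1 14 → max 14
1 14 11 → max 14
14 11 20 → max 20
11 20 3 → max 20
6 windows satisfy the condition.

6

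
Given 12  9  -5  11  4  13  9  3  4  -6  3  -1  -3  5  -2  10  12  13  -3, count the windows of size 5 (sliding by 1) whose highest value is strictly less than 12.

6

[12, 9, -5, 11, 4] → max 12
[9, -5, 11, 4, 13] → max 13
[-5, 11, 4, 13, 9] → max 13
[11, 4, 13, 9, 3] → max 13
[4, 13, 9, 3, 4] → max 13
[13, 9, 3, 4, -6] → max 13
[9, 3, 4, -6, 3] → max 9  < 12 ✓
[3, 4, -6, 3, -1] → max 4  < 12 ✓
[4, -6, 3, -1, -3] → max 4  < 12 ✓
[-6, 3, -1, -3, 5] → max 5  < 12 ✓
[3, -1, -3, 5, -2] → max 5  < 12 ✓
[-1, -3, 5, -2, 10] → max 10  < 12 ✓
[-3, 5, -2, 10, 12] → max 12
[5, -2, 10, 12, 13] → max 13
[-2, 10, 12, 13, -3] → max 13
6 windows satisfy the condition.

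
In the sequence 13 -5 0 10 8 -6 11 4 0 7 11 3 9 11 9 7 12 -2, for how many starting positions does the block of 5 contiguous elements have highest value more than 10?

13

13 -5 0 10 8 → max 13  > 10 ✓
-5 0 10 8 -6 → max 10
0 10 8 -6 11 → max 11  > 10 ✓
10 8 -6 11 4 → max 11  > 10 ✓
8 -6 11 4 0 → max 11  > 10 ✓
-6 11 4 0 7 → max 11  > 10 ✓
11 4 0 7 11 → max 11  > 10 ✓
4 0 7 11 3 → max 11  > 10 ✓
0 7 11 3 9 → max 11  > 10 ✓
7 11 3 9 11 → max 11  > 10 ✓
11 3 9 11 9 → max 11  > 10 ✓
3 9 11 9 7 → max 11  > 10 ✓
9 11 9 7 12 → max 12  > 10 ✓
11 9 7 12 -2 → max 12  > 10 ✓
13 windows satisfy the condition.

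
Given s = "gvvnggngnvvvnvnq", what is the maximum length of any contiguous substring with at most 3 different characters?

15

add g: window [g] (1 distinct), len 1
add v: window [g, v] (2 distinct), len 2
add v: window [g, v, v] (2 distinct), len 3
add n: window [g, v, v, n] (3 distinct), len 4
add g: window [g, v, v, n, g] (3 distinct), len 5
add g: window [g, v, v, n, g, g] (3 distinct), len 6
add n: window [g, v, v, n, g, g, n] (3 distinct), len 7
add g: window [g, v, v, n, g, g, n, g] (3 distinct), len 8
add n: window [g, v, v, n, g, g, n, g, n] (3 distinct), len 9
add v: window [g, v, v, n, g, g, n, g, n, v] (3 distinct), len 10
add v: window [g, v, v, n, g, g, n, g, n, v, v] (3 distinct), len 11
add v: window [g, v, v, n, g, g, n, g, n, v, v, v] (3 distinct), len 12
add n: window [g, v, v, n, g, g, n, g, n, v, v, v, n] (3 distinct), len 13
add v: window [g, v, v, n, g, g, n, g, n, v, v, v, n, v] (3 distinct), len 14
add n: window [g, v, v, n, g, g, n, g, n, v, v, v, n, v, n] (3 distinct), len 15
add q: window [n, v, v, v, n, v, n, q] (3 distinct), len 8
Longest length with ≤3 distinct: 15.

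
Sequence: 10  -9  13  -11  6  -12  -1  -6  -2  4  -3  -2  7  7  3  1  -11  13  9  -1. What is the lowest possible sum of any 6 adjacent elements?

[10, -9, 13, -11, 6, -12] → sum -3
[-9, 13, -11, 6, -12, -1] → sum -14
[13, -11, 6, -12, -1, -6] → sum -11
[-11, 6, -12, -1, -6, -2] → sum -26
[6, -12, -1, -6, -2, 4] → sum -11
[-12, -1, -6, -2, 4, -3] → sum -20
[-1, -6, -2, 4, -3, -2] → sum -10
[-6, -2, 4, -3, -2, 7] → sum -2
[-2, 4, -3, -2, 7, 7] → sum 11
[4, -3, -2, 7, 7, 3] → sum 16
[-3, -2, 7, 7, 3, 1] → sum 13
[-2, 7, 7, 3, 1, -11] → sum 5
[7, 7, 3, 1, -11, 13] → sum 20
[7, 3, 1, -11, 13, 9] → sum 22
[3, 1, -11, 13, 9, -1] → sum 14
Lowest of these is -26.

-26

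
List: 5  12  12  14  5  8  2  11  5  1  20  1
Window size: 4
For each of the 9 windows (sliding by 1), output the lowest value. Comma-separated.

[5, 12, 12, 14] → min 5
[12, 12, 14, 5] → min 5
[12, 14, 5, 8] → min 5
[14, 5, 8, 2] → min 2
[5, 8, 2, 11] → min 2
[8, 2, 11, 5] → min 2
[2, 11, 5, 1] → min 1
[11, 5, 1, 20] → min 1
[5, 1, 20, 1] → min 1

5, 5, 5, 2, 2, 2, 1, 1, 1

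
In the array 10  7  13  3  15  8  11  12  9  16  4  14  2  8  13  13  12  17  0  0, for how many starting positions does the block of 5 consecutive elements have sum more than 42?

14

[10, 7, 13, 3, 15] → sum 48  > 42 ✓
[7, 13, 3, 15, 8] → sum 46  > 42 ✓
[13, 3, 15, 8, 11] → sum 50  > 42 ✓
[3, 15, 8, 11, 12] → sum 49  > 42 ✓
[15, 8, 11, 12, 9] → sum 55  > 42 ✓
[8, 11, 12, 9, 16] → sum 56  > 42 ✓
[11, 12, 9, 16, 4] → sum 52  > 42 ✓
[12, 9, 16, 4, 14] → sum 55  > 42 ✓
[9, 16, 4, 14, 2] → sum 45  > 42 ✓
[16, 4, 14, 2, 8] → sum 44  > 42 ✓
[4, 14, 2, 8, 13] → sum 41
[14, 2, 8, 13, 13] → sum 50  > 42 ✓
[2, 8, 13, 13, 12] → sum 48  > 42 ✓
[8, 13, 13, 12, 17] → sum 63  > 42 ✓
[13, 13, 12, 17, 0] → sum 55  > 42 ✓
[13, 12, 17, 0, 0] → sum 42
14 windows satisfy the condition.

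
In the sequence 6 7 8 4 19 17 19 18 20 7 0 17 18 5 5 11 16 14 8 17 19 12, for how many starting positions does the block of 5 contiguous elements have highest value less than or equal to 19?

13

(6, 7, 8, 4, 19) → max 19  ≤ 19 ✓
(7, 8, 4, 19, 17) → max 19  ≤ 19 ✓
(8, 4, 19, 17, 19) → max 19  ≤ 19 ✓
(4, 19, 17, 19, 18) → max 19  ≤ 19 ✓
(19, 17, 19, 18, 20) → max 20
(17, 19, 18, 20, 7) → max 20
(19, 18, 20, 7, 0) → max 20
(18, 20, 7, 0, 17) → max 20
(20, 7, 0, 17, 18) → max 20
(7, 0, 17, 18, 5) → max 18  ≤ 19 ✓
(0, 17, 18, 5, 5) → max 18  ≤ 19 ✓
(17, 18, 5, 5, 11) → max 18  ≤ 19 ✓
(18, 5, 5, 11, 16) → max 18  ≤ 19 ✓
(5, 5, 11, 16, 14) → max 16  ≤ 19 ✓
(5, 11, 16, 14, 8) → max 16  ≤ 19 ✓
(11, 16, 14, 8, 17) → max 17  ≤ 19 ✓
(16, 14, 8, 17, 19) → max 19  ≤ 19 ✓
(14, 8, 17, 19, 12) → max 19  ≤ 19 ✓
13 windows satisfy the condition.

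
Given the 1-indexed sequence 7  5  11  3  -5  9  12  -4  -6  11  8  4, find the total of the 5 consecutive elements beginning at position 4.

Elements at indices 4..8: 3, -5, 9, 12, -4
sum(3, -5, 9, 12, -4) = 15

15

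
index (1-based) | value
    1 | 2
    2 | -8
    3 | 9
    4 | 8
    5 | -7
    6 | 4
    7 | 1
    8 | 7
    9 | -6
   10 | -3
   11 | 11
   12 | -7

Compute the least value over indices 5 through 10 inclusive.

Elements at indices 5..10: -7, 4, 1, 7, -6, -3
min(-7, 4, 1, 7, -6, -3) = -7

-7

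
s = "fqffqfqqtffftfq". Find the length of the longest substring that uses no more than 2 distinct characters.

Extend right; when distinct count exceeds 2, shrink from the left:
[f] 1 distinct, len 1
[f, q] 2 distinct, len 2
[f, q, f] 2 distinct, len 3
[f, q, f, f] 2 distinct, len 4
[f, q, f, f, q] 2 distinct, len 5
[f, q, f, f, q, f] 2 distinct, len 6
[f, q, f, f, q, f, q] 2 distinct, len 7
[f, q, f, f, q, f, q, q] 2 distinct, len 8
[q, q, t] 2 distinct, len 3
[t, f] 2 distinct, len 2
[t, f, f] 2 distinct, len 3
[t, f, f, f] 2 distinct, len 4
[t, f, f, f, t] 2 distinct, len 5
[t, f, f, f, t, f] 2 distinct, len 6
[f, q] 2 distinct, len 2
Longest length with ≤2 distinct: 8.

8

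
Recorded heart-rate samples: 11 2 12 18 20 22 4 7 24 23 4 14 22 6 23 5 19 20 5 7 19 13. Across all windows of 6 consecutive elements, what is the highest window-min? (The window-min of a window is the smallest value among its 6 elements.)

(11, 2, 12, 18, 20, 22) → min 2
(2, 12, 18, 20, 22, 4) → min 2
(12, 18, 20, 22, 4, 7) → min 4
(18, 20, 22, 4, 7, 24) → min 4
(20, 22, 4, 7, 24, 23) → min 4
(22, 4, 7, 24, 23, 4) → min 4
(4, 7, 24, 23, 4, 14) → min 4
(7, 24, 23, 4, 14, 22) → min 4
(24, 23, 4, 14, 22, 6) → min 4
(23, 4, 14, 22, 6, 23) → min 4
(4, 14, 22, 6, 23, 5) → min 4
(14, 22, 6, 23, 5, 19) → min 5
(22, 6, 23, 5, 19, 20) → min 5
(6, 23, 5, 19, 20, 5) → min 5
(23, 5, 19, 20, 5, 7) → min 5
(5, 19, 20, 5, 7, 19) → min 5
(19, 20, 5, 7, 19, 13) → min 5
Highest of these is 5.

5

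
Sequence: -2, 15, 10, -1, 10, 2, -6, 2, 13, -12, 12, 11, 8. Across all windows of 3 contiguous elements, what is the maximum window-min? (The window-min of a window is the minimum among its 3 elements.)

8

[-2, 15, 10] → min -2
[15, 10, -1] → min -1
[10, -1, 10] → min -1
[-1, 10, 2] → min -1
[10, 2, -6] → min -6
[2, -6, 2] → min -6
[-6, 2, 13] → min -6
[2, 13, -12] → min -12
[13, -12, 12] → min -12
[-12, 12, 11] → min -12
[12, 11, 8] → min 8
Maximum of these is 8.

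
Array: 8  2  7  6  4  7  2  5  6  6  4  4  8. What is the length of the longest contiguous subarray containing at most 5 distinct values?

11

add 8: window [8] (1 distinct), len 1
add 2: window [8, 2] (2 distinct), len 2
add 7: window [8, 2, 7] (3 distinct), len 3
add 6: window [8, 2, 7, 6] (4 distinct), len 4
add 4: window [8, 2, 7, 6, 4] (5 distinct), len 5
add 7: window [8, 2, 7, 6, 4, 7] (5 distinct), len 6
add 2: window [8, 2, 7, 6, 4, 7, 2] (5 distinct), len 7
add 5: window [2, 7, 6, 4, 7, 2, 5] (5 distinct), len 7
add 6: window [2, 7, 6, 4, 7, 2, 5, 6] (5 distinct), len 8
add 6: window [2, 7, 6, 4, 7, 2, 5, 6, 6] (5 distinct), len 9
add 4: window [2, 7, 6, 4, 7, 2, 5, 6, 6, 4] (5 distinct), len 10
add 4: window [2, 7, 6, 4, 7, 2, 5, 6, 6, 4, 4] (5 distinct), len 11
add 8: window [2, 5, 6, 6, 4, 4, 8] (5 distinct), len 7
Longest length with ≤5 distinct: 11.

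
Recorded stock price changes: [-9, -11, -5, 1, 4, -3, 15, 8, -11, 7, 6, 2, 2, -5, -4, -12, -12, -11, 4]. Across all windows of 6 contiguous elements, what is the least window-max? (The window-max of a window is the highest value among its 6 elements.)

2

-9 -11 -5 1 4 -3 → max 4
-11 -5 1 4 -3 15 → max 15
-5 1 4 -3 15 8 → max 15
1 4 -3 15 8 -11 → max 15
4 -3 15 8 -11 7 → max 15
-3 15 8 -11 7 6 → max 15
15 8 -11 7 6 2 → max 15
8 -11 7 6 2 2 → max 8
-11 7 6 2 2 -5 → max 7
7 6 2 2 -5 -4 → max 7
6 2 2 -5 -4 -12 → max 6
2 2 -5 -4 -12 -12 → max 2
2 -5 -4 -12 -12 -11 → max 2
-5 -4 -12 -12 -11 4 → max 4
Least of these is 2.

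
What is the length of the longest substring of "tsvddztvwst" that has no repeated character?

6

[t] len 1
[t, s] len 2
[t, s, v] len 3
[t, s, v, d] len 4
[d] len 1
[d, z] len 2
[d, z, t] len 3
[d, z, t, v] len 4
[d, z, t, v, w] len 5
[d, z, t, v, w, s] len 6
[v, w, s, t] len 4
Longest all-distinct length: 6.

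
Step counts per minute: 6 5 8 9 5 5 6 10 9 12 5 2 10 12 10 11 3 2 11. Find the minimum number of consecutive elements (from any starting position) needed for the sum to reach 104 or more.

add 6: running sum 6 < 104
add 5: running sum 11 < 104
add 8: running sum 19 < 104
add 9: running sum 28 < 104
add 5: running sum 33 < 104
add 5: running sum 38 < 104
add 6: running sum 44 < 104
add 10: running sum 54 < 104
add 9: running sum 63 < 104
add 12: running sum 75 < 104
add 5: running sum 80 < 104
add 2: running sum 82 < 104
add 10: running sum 92 < 104
add 12: shortest ending here [6, 5, 8, 9, 5, 5, 6, 10, 9, 12, 5, 2, 10, 12] sum 104, len 14
add 10: shortest ending here [5, 8, 9, 5, 5, 6, 10, 9, 12, 5, 2, 10, 12, 10] sum 108, len 14
add 11: shortest ending here [9, 5, 5, 6, 10, 9, 12, 5, 2, 10, 12, 10, 11] sum 106, len 13
add 3: shortest ending here [9, 5, 5, 6, 10, 9, 12, 5, 2, 10, 12, 10, 11, 3] sum 109, len 14
add 2: shortest ending here [9, 5, 5, 6, 10, 9, 12, 5, 2, 10, 12, 10, 11, 3, 2] sum 111, len 15
add 11: shortest ending here [5, 6, 10, 9, 12, 5, 2, 10, 12, 10, 11, 3, 2, 11] sum 108, len 14
Shortest qualifying length: 13.

13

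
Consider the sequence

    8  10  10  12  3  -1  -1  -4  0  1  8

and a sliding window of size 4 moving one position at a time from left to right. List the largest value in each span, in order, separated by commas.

(8, 10, 10, 12) → max 12
(10, 10, 12, 3) → max 12
(10, 12, 3, -1) → max 12
(12, 3, -1, -1) → max 12
(3, -1, -1, -4) → max 3
(-1, -1, -4, 0) → max 0
(-1, -4, 0, 1) → max 1
(-4, 0, 1, 8) → max 8

12, 12, 12, 12, 3, 0, 1, 8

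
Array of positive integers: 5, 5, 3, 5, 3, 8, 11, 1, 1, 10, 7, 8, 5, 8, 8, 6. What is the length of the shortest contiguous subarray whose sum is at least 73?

11

Extend right; whenever the sum reaches 73, record the length and shrink from the left:
add 5: running sum 5 < 73
add 5: running sum 10 < 73
add 3: running sum 13 < 73
add 5: running sum 18 < 73
add 3: running sum 21 < 73
add 8: running sum 29 < 73
add 11: running sum 40 < 73
add 1: running sum 41 < 73
add 1: running sum 42 < 73
add 10: running sum 52 < 73
add 7: running sum 59 < 73
add 8: running sum 67 < 73
add 5: running sum 72 < 73
end 13: [5, 3, 5, 3, 8, 11, 1, 1, 10, 7, 8, 5, 8] sum 75, len 13
end 14: [5, 3, 8, 11, 1, 1, 10, 7, 8, 5, 8, 8] sum 75, len 12
end 15: [8, 11, 1, 1, 10, 7, 8, 5, 8, 8, 6] sum 73, len 11
Shortest qualifying length: 11.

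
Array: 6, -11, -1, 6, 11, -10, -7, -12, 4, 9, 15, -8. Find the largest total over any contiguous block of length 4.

Window sums for each of the 9 positions:
6 -11 -1 6 → sum 0
-11 -1 6 11 → sum 5
-1 6 11 -10 → sum 6
6 11 -10 -7 → sum 0
11 -10 -7 -12 → sum -18
-10 -7 -12 4 → sum -25
-7 -12 4 9 → sum -6
-12 4 9 15 → sum 16
4 9 15 -8 → sum 20
Largest of these is 20.

20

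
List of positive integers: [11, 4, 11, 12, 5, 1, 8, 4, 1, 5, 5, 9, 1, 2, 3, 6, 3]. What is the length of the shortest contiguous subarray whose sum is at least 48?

add 11: running sum 11 < 48
add 4: running sum 15 < 48
add 11: running sum 26 < 48
add 12: running sum 38 < 48
add 5: running sum 43 < 48
add 1: running sum 44 < 48
add 8: shortest ending here [11, 4, 11, 12, 5, 1, 8] sum 52, len 7
add 4: shortest ending here [11, 4, 11, 12, 5, 1, 8, 4] sum 56, len 8
add 1: shortest ending here [11, 4, 11, 12, 5, 1, 8, 4, 1] sum 57, len 9
add 5: shortest ending here [4, 11, 12, 5, 1, 8, 4, 1, 5] sum 51, len 9
add 5: shortest ending here [11, 12, 5, 1, 8, 4, 1, 5, 5] sum 52, len 9
add 9: shortest ending here [12, 5, 1, 8, 4, 1, 5, 5, 9] sum 50, len 9
add 1: shortest ending here [12, 5, 1, 8, 4, 1, 5, 5, 9, 1] sum 51, len 10
add 2: shortest ending here [12, 5, 1, 8, 4, 1, 5, 5, 9, 1, 2] sum 53, len 11
add 3: shortest ending here [12, 5, 1, 8, 4, 1, 5, 5, 9, 1, 2, 3] sum 56, len 12
add 6: shortest ending here [5, 1, 8, 4, 1, 5, 5, 9, 1, 2, 3, 6] sum 50, len 12
add 3: shortest ending here [1, 8, 4, 1, 5, 5, 9, 1, 2, 3, 6, 3] sum 48, len 12
Shortest qualifying length: 7.

7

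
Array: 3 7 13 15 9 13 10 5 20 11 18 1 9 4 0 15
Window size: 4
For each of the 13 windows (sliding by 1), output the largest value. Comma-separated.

Sliding a size-4 window across the 16 values:
(3, 7, 13, 15) → max 15
(7, 13, 15, 9) → max 15
(13, 15, 9, 13) → max 15
(15, 9, 13, 10) → max 15
(9, 13, 10, 5) → max 13
(13, 10, 5, 20) → max 20
(10, 5, 20, 11) → max 20
(5, 20, 11, 18) → max 20
(20, 11, 18, 1) → max 20
(11, 18, 1, 9) → max 18
(18, 1, 9, 4) → max 18
(1, 9, 4, 0) → max 9
(9, 4, 0, 15) → max 15

15, 15, 15, 15, 13, 20, 20, 20, 20, 18, 18, 9, 15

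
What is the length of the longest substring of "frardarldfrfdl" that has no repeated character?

add f: [f] len 1
add r: [f, r] len 2
add a: [f, r, a] len 3
add r (repeat r, move left end past it): [a, r] len 2
add d: [a, r, d] len 3
add a (repeat a, move left end past it): [r, d, a] len 3
add r (repeat r, move left end past it): [d, a, r] len 3
add l: [d, a, r, l] len 4
add d (repeat d, move left end past it): [a, r, l, d] len 4
add f: [a, r, l, d, f] len 5
add r (repeat r, move left end past it): [l, d, f, r] len 4
add f (repeat f, move left end past it): [r, f] len 2
add d: [r, f, d] len 3
add l: [r, f, d, l] len 4
Longest all-distinct length: 5.

5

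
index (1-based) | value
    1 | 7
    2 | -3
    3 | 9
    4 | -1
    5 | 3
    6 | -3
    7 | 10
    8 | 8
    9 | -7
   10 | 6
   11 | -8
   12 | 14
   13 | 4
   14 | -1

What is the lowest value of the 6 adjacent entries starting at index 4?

-7

Elements at indices 4..9: -1, 3, -3, 10, 8, -7
min(-1, 3, -3, 10, 8, -7) = -7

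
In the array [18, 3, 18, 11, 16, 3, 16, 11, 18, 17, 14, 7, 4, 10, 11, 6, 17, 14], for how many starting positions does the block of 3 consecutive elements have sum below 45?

12

(18, 3, 18) → sum 39  < 45 ✓
(3, 18, 11) → sum 32  < 45 ✓
(18, 11, 16) → sum 45
(11, 16, 3) → sum 30  < 45 ✓
(16, 3, 16) → sum 35  < 45 ✓
(3, 16, 11) → sum 30  < 45 ✓
(16, 11, 18) → sum 45
(11, 18, 17) → sum 46
(18, 17, 14) → sum 49
(17, 14, 7) → sum 38  < 45 ✓
(14, 7, 4) → sum 25  < 45 ✓
(7, 4, 10) → sum 21  < 45 ✓
(4, 10, 11) → sum 25  < 45 ✓
(10, 11, 6) → sum 27  < 45 ✓
(11, 6, 17) → sum 34  < 45 ✓
(6, 17, 14) → sum 37  < 45 ✓
12 windows satisfy the condition.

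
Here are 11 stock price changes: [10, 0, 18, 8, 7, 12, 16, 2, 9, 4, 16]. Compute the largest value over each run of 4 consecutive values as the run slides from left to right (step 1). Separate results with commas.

18, 18, 18, 16, 16, 16, 16, 16

Sliding a size-4 window across the 11 values:
(10, 0, 18, 8) → max 18
(0, 18, 8, 7) → max 18
(18, 8, 7, 12) → max 18
(8, 7, 12, 16) → max 16
(7, 12, 16, 2) → max 16
(12, 16, 2, 9) → max 16
(16, 2, 9, 4) → max 16
(2, 9, 4, 16) → max 16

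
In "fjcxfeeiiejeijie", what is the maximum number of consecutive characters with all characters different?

5

[f] len 1
[f, j] len 2
[f, j, c] len 3
[f, j, c, x] len 4
[j, c, x, f] len 4
[j, c, x, f, e] len 5
[e] len 1
[e, i] len 2
[i] len 1
[i, e] len 2
[i, e, j] len 3
[j, e] len 2
[j, e, i] len 3
[e, i, j] len 3
[j, i] len 2
[j, i, e] len 3
Longest all-distinct length: 5.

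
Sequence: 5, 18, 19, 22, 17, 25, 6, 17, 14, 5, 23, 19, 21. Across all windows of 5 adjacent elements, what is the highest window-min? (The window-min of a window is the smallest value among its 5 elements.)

5 18 19 22 17 → min 5
18 19 22 17 25 → min 17
19 22 17 25 6 → min 6
22 17 25 6 17 → min 6
17 25 6 17 14 → min 6
25 6 17 14 5 → min 5
6 17 14 5 23 → min 5
17 14 5 23 19 → min 5
14 5 23 19 21 → min 5
Highest of these is 17.

17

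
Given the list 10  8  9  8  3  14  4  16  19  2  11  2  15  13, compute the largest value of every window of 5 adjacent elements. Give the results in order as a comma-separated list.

[10, 8, 9, 8, 3] → max 10
[8, 9, 8, 3, 14] → max 14
[9, 8, 3, 14, 4] → max 14
[8, 3, 14, 4, 16] → max 16
[3, 14, 4, 16, 19] → max 19
[14, 4, 16, 19, 2] → max 19
[4, 16, 19, 2, 11] → max 19
[16, 19, 2, 11, 2] → max 19
[19, 2, 11, 2, 15] → max 19
[2, 11, 2, 15, 13] → max 15

10, 14, 14, 16, 19, 19, 19, 19, 19, 15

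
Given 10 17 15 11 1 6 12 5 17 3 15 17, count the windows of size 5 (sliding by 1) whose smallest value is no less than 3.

10 17 15 11 1 → min 1
17 15 11 1 6 → min 1
15 11 1 6 12 → min 1
11 1 6 12 5 → min 1
1 6 12 5 17 → min 1
6 12 5 17 3 → min 3  ≥ 3 ✓
12 5 17 3 15 → min 3  ≥ 3 ✓
5 17 3 15 17 → min 3  ≥ 3 ✓
3 windows satisfy the condition.

3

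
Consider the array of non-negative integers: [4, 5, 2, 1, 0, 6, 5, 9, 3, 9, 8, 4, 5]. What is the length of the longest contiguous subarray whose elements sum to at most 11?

4

add 4: [4] sum 4, len 1
add 5: [4, 5] sum 9, len 2
add 2: [4, 5, 2] sum 11, len 3
add 1: [5, 2, 1] sum 8, len 3
add 0: [5, 2, 1, 0] sum 8, len 4
add 6: [2, 1, 0, 6] sum 9, len 4
add 5: [0, 6, 5] sum 11, len 3
add 9: [9] sum 9, len 1
add 3: [3] sum 3, len 1
add 9: [9] sum 9, len 1
add 8: [8] sum 8, len 1
add 4: [4] sum 4, len 1
add 5: [4, 5] sum 9, len 2
Longest length seen: 4.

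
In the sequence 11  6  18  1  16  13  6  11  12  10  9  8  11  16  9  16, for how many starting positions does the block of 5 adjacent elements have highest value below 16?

(11, 6, 18, 1, 16) → max 18
(6, 18, 1, 16, 13) → max 18
(18, 1, 16, 13, 6) → max 18
(1, 16, 13, 6, 11) → max 16
(16, 13, 6, 11, 12) → max 16
(13, 6, 11, 12, 10) → max 13  < 16 ✓
(6, 11, 12, 10, 9) → max 12  < 16 ✓
(11, 12, 10, 9, 8) → max 12  < 16 ✓
(12, 10, 9, 8, 11) → max 12  < 16 ✓
(10, 9, 8, 11, 16) → max 16
(9, 8, 11, 16, 9) → max 16
(8, 11, 16, 9, 16) → max 16
4 windows satisfy the condition.

4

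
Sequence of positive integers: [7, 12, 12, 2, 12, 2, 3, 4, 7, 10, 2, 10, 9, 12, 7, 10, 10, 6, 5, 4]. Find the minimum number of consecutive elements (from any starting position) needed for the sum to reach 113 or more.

Extend right; whenever the sum reaches 113, record the length and shrink from the left:
add 7: running sum 7 < 113
add 12: running sum 19 < 113
add 12: running sum 31 < 113
add 2: running sum 33 < 113
add 12: running sum 45 < 113
add 2: running sum 47 < 113
add 3: running sum 50 < 113
add 4: running sum 54 < 113
add 7: running sum 61 < 113
add 10: running sum 71 < 113
add 2: running sum 73 < 113
add 10: running sum 83 < 113
add 9: running sum 92 < 113
add 12: running sum 104 < 113
add 7: running sum 111 < 113
add 10: shortest ending here [12, 12, 2, 12, 2, 3, 4, 7, 10, 2, 10, 9, 12, 7, 10] sum 114, len 15
add 10: shortest ending here [12, 12, 2, 12, 2, 3, 4, 7, 10, 2, 10, 9, 12, 7, 10, 10] sum 124, len 16
add 6: shortest ending here [12, 2, 12, 2, 3, 4, 7, 10, 2, 10, 9, 12, 7, 10, 10, 6] sum 118, len 16
add 5: shortest ending here [12, 2, 12, 2, 3, 4, 7, 10, 2, 10, 9, 12, 7, 10, 10, 6, 5] sum 123, len 17
add 4: shortest ending here [12, 2, 3, 4, 7, 10, 2, 10, 9, 12, 7, 10, 10, 6, 5, 4] sum 113, len 16
Shortest qualifying length: 15.

15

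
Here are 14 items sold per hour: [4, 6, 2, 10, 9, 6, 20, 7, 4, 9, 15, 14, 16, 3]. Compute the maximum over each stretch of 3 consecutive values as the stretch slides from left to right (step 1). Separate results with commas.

Sliding a size-3 window across the 14 values:
(4, 6, 2) → max 6
(6, 2, 10) → max 10
(2, 10, 9) → max 10
(10, 9, 6) → max 10
(9, 6, 20) → max 20
(6, 20, 7) → max 20
(20, 7, 4) → max 20
(7, 4, 9) → max 9
(4, 9, 15) → max 15
(9, 15, 14) → max 15
(15, 14, 16) → max 16
(14, 16, 3) → max 16

6, 10, 10, 10, 20, 20, 20, 9, 15, 15, 16, 16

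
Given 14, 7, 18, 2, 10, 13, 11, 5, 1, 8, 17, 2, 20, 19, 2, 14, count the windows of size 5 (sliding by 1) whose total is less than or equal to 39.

(14, 7, 18, 2, 10) → sum 51
(7, 18, 2, 10, 13) → sum 50
(18, 2, 10, 13, 11) → sum 54
(2, 10, 13, 11, 5) → sum 41
(10, 13, 11, 5, 1) → sum 40
(13, 11, 5, 1, 8) → sum 38  ≤ 39 ✓
(11, 5, 1, 8, 17) → sum 42
(5, 1, 8, 17, 2) → sum 33  ≤ 39 ✓
(1, 8, 17, 2, 20) → sum 48
(8, 17, 2, 20, 19) → sum 66
(17, 2, 20, 19, 2) → sum 60
(2, 20, 19, 2, 14) → sum 57
2 windows satisfy the condition.

2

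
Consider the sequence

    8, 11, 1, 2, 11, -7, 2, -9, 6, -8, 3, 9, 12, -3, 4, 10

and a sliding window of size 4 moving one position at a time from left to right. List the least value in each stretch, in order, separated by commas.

1, 1, -7, -7, -9, -9, -9, -9, -8, -8, -3, -3, -3

(8, 11, 1, 2) → min 1
(11, 1, 2, 11) → min 1
(1, 2, 11, -7) → min -7
(2, 11, -7, 2) → min -7
(11, -7, 2, -9) → min -9
(-7, 2, -9, 6) → min -9
(2, -9, 6, -8) → min -9
(-9, 6, -8, 3) → min -9
(6, -8, 3, 9) → min -8
(-8, 3, 9, 12) → min -8
(3, 9, 12, -3) → min -3
(9, 12, -3, 4) → min -3
(12, -3, 4, 10) → min -3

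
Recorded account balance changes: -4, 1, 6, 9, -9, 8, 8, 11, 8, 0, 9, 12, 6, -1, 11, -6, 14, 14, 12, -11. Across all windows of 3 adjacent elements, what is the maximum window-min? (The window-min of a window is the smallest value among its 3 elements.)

Each size-3 window and its min:
-4 1 6 → min -4
1 6 9 → min 1
6 9 -9 → min -9
9 -9 8 → min -9
-9 8 8 → min -9
8 8 11 → min 8
8 11 8 → min 8
11 8 0 → min 0
8 0 9 → min 0
0 9 12 → min 0
9 12 6 → min 6
12 6 -1 → min -1
6 -1 11 → min -1
-1 11 -6 → min -6
11 -6 14 → min -6
-6 14 14 → min -6
14 14 12 → min 12
14 12 -11 → min -11
Maximum of these is 12.

12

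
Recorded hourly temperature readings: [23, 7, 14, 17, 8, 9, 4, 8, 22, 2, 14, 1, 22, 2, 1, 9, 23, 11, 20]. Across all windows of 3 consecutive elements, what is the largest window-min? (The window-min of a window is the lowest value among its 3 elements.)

11

[23, 7, 14] → min 7
[7, 14, 17] → min 7
[14, 17, 8] → min 8
[17, 8, 9] → min 8
[8, 9, 4] → min 4
[9, 4, 8] → min 4
[4, 8, 22] → min 4
[8, 22, 2] → min 2
[22, 2, 14] → min 2
[2, 14, 1] → min 1
[14, 1, 22] → min 1
[1, 22, 2] → min 1
[22, 2, 1] → min 1
[2, 1, 9] → min 1
[1, 9, 23] → min 1
[9, 23, 11] → min 9
[23, 11, 20] → min 11
Largest of these is 11.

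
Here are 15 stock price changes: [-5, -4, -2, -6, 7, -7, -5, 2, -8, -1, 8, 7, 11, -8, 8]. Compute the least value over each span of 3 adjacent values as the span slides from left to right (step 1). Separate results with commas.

-5, -6, -6, -7, -7, -7, -8, -8, -8, -1, 7, -8, -8

[-5, -4, -2] → min -5
[-4, -2, -6] → min -6
[-2, -6, 7] → min -6
[-6, 7, -7] → min -7
[7, -7, -5] → min -7
[-7, -5, 2] → min -7
[-5, 2, -8] → min -8
[2, -8, -1] → min -8
[-8, -1, 8] → min -8
[-1, 8, 7] → min -1
[8, 7, 11] → min 7
[7, 11, -8] → min -8
[11, -8, 8] → min -8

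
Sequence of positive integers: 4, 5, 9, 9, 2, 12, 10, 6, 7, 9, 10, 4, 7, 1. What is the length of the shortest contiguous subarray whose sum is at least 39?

5

add 4: running sum 4 < 39
add 5: running sum 9 < 39
add 9: running sum 18 < 39
add 9: running sum 27 < 39
add 2: running sum 29 < 39
end 5: [4, 5, 9, 9, 2, 12] sum 41, len 6
end 6: [9, 9, 2, 12, 10] sum 42, len 5
end 7: [9, 2, 12, 10, 6] sum 39, len 5
end 8: [9, 2, 12, 10, 6, 7] sum 46, len 6
end 9: [12, 10, 6, 7, 9] sum 44, len 5
end 10: [10, 6, 7, 9, 10] sum 42, len 5
end 11: [10, 6, 7, 9, 10, 4] sum 46, len 6
end 12: [6, 7, 9, 10, 4, 7] sum 43, len 6
end 13: [6, 7, 9, 10, 4, 7, 1] sum 44, len 7
Shortest qualifying length: 5.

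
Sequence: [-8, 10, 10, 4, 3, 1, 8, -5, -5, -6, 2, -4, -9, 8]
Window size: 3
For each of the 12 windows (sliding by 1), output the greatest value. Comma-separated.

Sliding a size-3 window across the 14 values:
(-8, 10, 10) → max 10
(10, 10, 4) → max 10
(10, 4, 3) → max 10
(4, 3, 1) → max 4
(3, 1, 8) → max 8
(1, 8, -5) → max 8
(8, -5, -5) → max 8
(-5, -5, -6) → max -5
(-5, -6, 2) → max 2
(-6, 2, -4) → max 2
(2, -4, -9) → max 2
(-4, -9, 8) → max 8

10, 10, 10, 4, 8, 8, 8, -5, 2, 2, 2, 8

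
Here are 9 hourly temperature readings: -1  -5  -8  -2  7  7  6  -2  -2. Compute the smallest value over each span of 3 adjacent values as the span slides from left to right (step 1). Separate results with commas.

-8, -8, -8, -2, 6, -2, -2

(-1, -5, -8) → min -8
(-5, -8, -2) → min -8
(-8, -2, 7) → min -8
(-2, 7, 7) → min -2
(7, 7, 6) → min 6
(7, 6, -2) → min -2
(6, -2, -2) → min -2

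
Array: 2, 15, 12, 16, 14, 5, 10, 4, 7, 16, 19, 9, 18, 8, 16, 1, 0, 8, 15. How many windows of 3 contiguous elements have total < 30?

(2, 15, 12) → sum 29  < 30 ✓
(15, 12, 16) → sum 43
(12, 16, 14) → sum 42
(16, 14, 5) → sum 35
(14, 5, 10) → sum 29  < 30 ✓
(5, 10, 4) → sum 19  < 30 ✓
(10, 4, 7) → sum 21  < 30 ✓
(4, 7, 16) → sum 27  < 30 ✓
(7, 16, 19) → sum 42
(16, 19, 9) → sum 44
(19, 9, 18) → sum 46
(9, 18, 8) → sum 35
(18, 8, 16) → sum 42
(8, 16, 1) → sum 25  < 30 ✓
(16, 1, 0) → sum 17  < 30 ✓
(1, 0, 8) → sum 9  < 30 ✓
(0, 8, 15) → sum 23  < 30 ✓
9 windows satisfy the condition.

9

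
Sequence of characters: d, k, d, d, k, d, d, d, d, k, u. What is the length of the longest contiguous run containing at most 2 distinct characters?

[d] 1 distinct, len 1
[d, k] 2 distinct, len 2
[d, k, d] 2 distinct, len 3
[d, k, d, d] 2 distinct, len 4
[d, k, d, d, k] 2 distinct, len 5
[d, k, d, d, k, d] 2 distinct, len 6
[d, k, d, d, k, d, d] 2 distinct, len 7
[d, k, d, d, k, d, d, d] 2 distinct, len 8
[d, k, d, d, k, d, d, d, d] 2 distinct, len 9
[d, k, d, d, k, d, d, d, d, k] 2 distinct, len 10
[k, u] 2 distinct, len 2
Longest length with ≤2 distinct: 10.

10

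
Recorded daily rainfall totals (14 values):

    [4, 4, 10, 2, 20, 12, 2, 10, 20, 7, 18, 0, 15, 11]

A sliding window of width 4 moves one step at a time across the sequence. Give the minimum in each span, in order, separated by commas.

2, 2, 2, 2, 2, 2, 2, 7, 0, 0, 0

(4, 4, 10, 2) → min 2
(4, 10, 2, 20) → min 2
(10, 2, 20, 12) → min 2
(2, 20, 12, 2) → min 2
(20, 12, 2, 10) → min 2
(12, 2, 10, 20) → min 2
(2, 10, 20, 7) → min 2
(10, 20, 7, 18) → min 7
(20, 7, 18, 0) → min 0
(7, 18, 0, 15) → min 0
(18, 0, 15, 11) → min 0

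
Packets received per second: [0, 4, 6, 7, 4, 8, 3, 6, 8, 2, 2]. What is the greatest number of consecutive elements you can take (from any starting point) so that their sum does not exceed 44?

→ 0: sum 0, len 1
→ 4: sum 4, len 2
→ 6: sum 10, len 3
→ 7: sum 17, len 4
→ 4: sum 21, len 5
→ 8: sum 29, len 6
→ 3: sum 32, len 7
→ 6: sum 38, len 8
→ 8 (dropped 0, 4): sum 42, len 7
→ 2: sum 44, len 8
→ 2 (dropped 6): sum 40, len 8
Longest length seen: 8.

8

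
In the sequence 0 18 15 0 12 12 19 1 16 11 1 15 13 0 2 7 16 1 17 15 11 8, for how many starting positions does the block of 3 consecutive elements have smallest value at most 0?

(0, 18, 15) → min 0  ≤ 0 ✓
(18, 15, 0) → min 0  ≤ 0 ✓
(15, 0, 12) → min 0  ≤ 0 ✓
(0, 12, 12) → min 0  ≤ 0 ✓
(12, 12, 19) → min 12
(12, 19, 1) → min 1
(19, 1, 16) → min 1
(1, 16, 11) → min 1
(16, 11, 1) → min 1
(11, 1, 15) → min 1
(1, 15, 13) → min 1
(15, 13, 0) → min 0  ≤ 0 ✓
(13, 0, 2) → min 0  ≤ 0 ✓
(0, 2, 7) → min 0  ≤ 0 ✓
(2, 7, 16) → min 2
(7, 16, 1) → min 1
(16, 1, 17) → min 1
(1, 17, 15) → min 1
(17, 15, 11) → min 11
(15, 11, 8) → min 8
7 windows satisfy the condition.

7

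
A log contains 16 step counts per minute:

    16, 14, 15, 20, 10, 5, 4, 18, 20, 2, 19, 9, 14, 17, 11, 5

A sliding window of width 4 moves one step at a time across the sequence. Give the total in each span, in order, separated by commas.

(16, 14, 15, 20) → sum 65
(14, 15, 20, 10) → sum 59
(15, 20, 10, 5) → sum 50
(20, 10, 5, 4) → sum 39
(10, 5, 4, 18) → sum 37
(5, 4, 18, 20) → sum 47
(4, 18, 20, 2) → sum 44
(18, 20, 2, 19) → sum 59
(20, 2, 19, 9) → sum 50
(2, 19, 9, 14) → sum 44
(19, 9, 14, 17) → sum 59
(9, 14, 17, 11) → sum 51
(14, 17, 11, 5) → sum 47

65, 59, 50, 39, 37, 47, 44, 59, 50, 44, 59, 51, 47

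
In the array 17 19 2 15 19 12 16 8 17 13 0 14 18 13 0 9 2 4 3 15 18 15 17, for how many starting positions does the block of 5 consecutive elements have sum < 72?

[17, 19, 2, 15, 19] → sum 72
[19, 2, 15, 19, 12] → sum 67  < 72 ✓
[2, 15, 19, 12, 16] → sum 64  < 72 ✓
[15, 19, 12, 16, 8] → sum 70  < 72 ✓
[19, 12, 16, 8, 17] → sum 72
[12, 16, 8, 17, 13] → sum 66  < 72 ✓
[16, 8, 17, 13, 0] → sum 54  < 72 ✓
[8, 17, 13, 0, 14] → sum 52  < 72 ✓
[17, 13, 0, 14, 18] → sum 62  < 72 ✓
[13, 0, 14, 18, 13] → sum 58  < 72 ✓
[0, 14, 18, 13, 0] → sum 45  < 72 ✓
[14, 18, 13, 0, 9] → sum 54  < 72 ✓
[18, 13, 0, 9, 2] → sum 42  < 72 ✓
[13, 0, 9, 2, 4] → sum 28  < 72 ✓
[0, 9, 2, 4, 3] → sum 18  < 72 ✓
[9, 2, 4, 3, 15] → sum 33  < 72 ✓
[2, 4, 3, 15, 18] → sum 42  < 72 ✓
[4, 3, 15, 18, 15] → sum 55  < 72 ✓
[3, 15, 18, 15, 17] → sum 68  < 72 ✓
17 windows satisfy the condition.

17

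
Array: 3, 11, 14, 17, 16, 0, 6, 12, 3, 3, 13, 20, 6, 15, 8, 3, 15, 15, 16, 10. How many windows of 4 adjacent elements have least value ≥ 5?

4

3 11 14 17 → min 3
11 14 17 16 → min 11  ≥ 5 ✓
14 17 16 0 → min 0
17 16 0 6 → min 0
16 0 6 12 → min 0
0 6 12 3 → min 0
6 12 3 3 → min 3
12 3 3 13 → min 3
3 3 13 20 → min 3
3 13 20 6 → min 3
13 20 6 15 → min 6  ≥ 5 ✓
20 6 15 8 → min 6  ≥ 5 ✓
6 15 8 3 → min 3
15 8 3 15 → min 3
8 3 15 15 → min 3
3 15 15 16 → min 3
15 15 16 10 → min 10  ≥ 5 ✓
4 windows satisfy the condition.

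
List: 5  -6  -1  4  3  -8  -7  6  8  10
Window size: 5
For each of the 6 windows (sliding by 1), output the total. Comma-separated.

[5, -6, -1, 4, 3] → sum 5
[-6, -1, 4, 3, -8] → sum -8
[-1, 4, 3, -8, -7] → sum -9
[4, 3, -8, -7, 6] → sum -2
[3, -8, -7, 6, 8] → sum 2
[-8, -7, 6, 8, 10] → sum 9

5, -8, -9, -2, 2, 9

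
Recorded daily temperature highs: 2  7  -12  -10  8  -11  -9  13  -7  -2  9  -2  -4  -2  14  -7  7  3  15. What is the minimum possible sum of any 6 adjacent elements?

-27

Window sums for each of the 14 positions:
2 7 -12 -10 8 -11 → sum -16
7 -12 -10 8 -11 -9 → sum -27
-12 -10 8 -11 -9 13 → sum -21
-10 8 -11 -9 13 -7 → sum -16
8 -11 -9 13 -7 -2 → sum -8
-11 -9 13 -7 -2 9 → sum -7
-9 13 -7 -2 9 -2 → sum 2
13 -7 -2 9 -2 -4 → sum 7
-7 -2 9 -2 -4 -2 → sum -8
-2 9 -2 -4 -2 14 → sum 13
9 -2 -4 -2 14 -7 → sum 8
-2 -4 -2 14 -7 7 → sum 6
-4 -2 14 -7 7 3 → sum 11
-2 14 -7 7 3 15 → sum 30
Minimum of these is -27.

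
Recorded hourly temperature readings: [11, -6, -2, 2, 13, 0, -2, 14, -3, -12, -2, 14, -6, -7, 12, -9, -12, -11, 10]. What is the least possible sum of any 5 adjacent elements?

(11, -6, -2, 2, 13) → sum 18
(-6, -2, 2, 13, 0) → sum 7
(-2, 2, 13, 0, -2) → sum 11
(2, 13, 0, -2, 14) → sum 27
(13, 0, -2, 14, -3) → sum 22
(0, -2, 14, -3, -12) → sum -3
(-2, 14, -3, -12, -2) → sum -5
(14, -3, -12, -2, 14) → sum 11
(-3, -12, -2, 14, -6) → sum -9
(-12, -2, 14, -6, -7) → sum -13
(-2, 14, -6, -7, 12) → sum 11
(14, -6, -7, 12, -9) → sum 4
(-6, -7, 12, -9, -12) → sum -22
(-7, 12, -9, -12, -11) → sum -27
(12, -9, -12, -11, 10) → sum -10
Least of these is -27.

-27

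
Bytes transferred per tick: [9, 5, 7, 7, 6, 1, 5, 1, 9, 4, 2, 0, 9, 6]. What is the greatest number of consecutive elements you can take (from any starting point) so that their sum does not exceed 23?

7

→ 9: sum 9, len 1
→ 5: sum 14, len 2
→ 7: sum 21, len 3
→ 7 (dropped 9): sum 19, len 3
→ 6 (dropped 5): sum 20, len 3
→ 1: sum 21, len 4
→ 5 (dropped 7): sum 19, len 4
→ 1: sum 20, len 5
→ 9 (dropped 7): sum 22, len 5
→ 4 (dropped 6): sum 20, len 5
→ 2: sum 22, len 6
→ 0: sum 22, len 7
→ 9 (dropped 1, 5, 1, 9): sum 15, len 4
→ 6: sum 21, len 5
Longest length seen: 7.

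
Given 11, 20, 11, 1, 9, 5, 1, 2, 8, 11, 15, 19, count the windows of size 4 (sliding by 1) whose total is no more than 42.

11 20 11 1 → sum 43
20 11 1 9 → sum 41  ≤ 42 ✓
11 1 9 5 → sum 26  ≤ 42 ✓
1 9 5 1 → sum 16  ≤ 42 ✓
9 5 1 2 → sum 17  ≤ 42 ✓
5 1 2 8 → sum 16  ≤ 42 ✓
1 2 8 11 → sum 22  ≤ 42 ✓
2 8 11 15 → sum 36  ≤ 42 ✓
8 11 15 19 → sum 53
7 windows satisfy the condition.

7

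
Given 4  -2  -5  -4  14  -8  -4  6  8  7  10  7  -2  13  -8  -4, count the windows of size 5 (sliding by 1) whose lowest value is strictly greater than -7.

[4, -2, -5, -4, 14] → min -5  > -7 ✓
[-2, -5, -4, 14, -8] → min -8
[-5, -4, 14, -8, -4] → min -8
[-4, 14, -8, -4, 6] → min -8
[14, -8, -4, 6, 8] → min -8
[-8, -4, 6, 8, 7] → min -8
[-4, 6, 8, 7, 10] → min -4  > -7 ✓
[6, 8, 7, 10, 7] → min 6  > -7 ✓
[8, 7, 10, 7, -2] → min -2  > -7 ✓
[7, 10, 7, -2, 13] → min -2  > -7 ✓
[10, 7, -2, 13, -8] → min -8
[7, -2, 13, -8, -4] → min -8
5 windows satisfy the condition.

5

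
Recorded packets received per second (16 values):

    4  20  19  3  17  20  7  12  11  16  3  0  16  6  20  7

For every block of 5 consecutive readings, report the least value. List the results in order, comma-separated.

[4, 20, 19, 3, 17] → min 3
[20, 19, 3, 17, 20] → min 3
[19, 3, 17, 20, 7] → min 3
[3, 17, 20, 7, 12] → min 3
[17, 20, 7, 12, 11] → min 7
[20, 7, 12, 11, 16] → min 7
[7, 12, 11, 16, 3] → min 3
[12, 11, 16, 3, 0] → min 0
[11, 16, 3, 0, 16] → min 0
[16, 3, 0, 16, 6] → min 0
[3, 0, 16, 6, 20] → min 0
[0, 16, 6, 20, 7] → min 0

3, 3, 3, 3, 7, 7, 3, 0, 0, 0, 0, 0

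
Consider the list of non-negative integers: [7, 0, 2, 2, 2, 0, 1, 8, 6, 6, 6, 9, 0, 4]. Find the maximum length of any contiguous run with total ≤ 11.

6

Extend to the right; shrink from the left whenever the sum exceeds 11:
→ 7: sum 7, len 1
→ 0: sum 7, len 2
→ 2: sum 9, len 3
→ 2: sum 11, len 4
→ 2 (dropped 7): sum 6, len 4
→ 0: sum 6, len 5
→ 1: sum 7, len 6
→ 8 (dropped 0, 2, 2): sum 11, len 4
→ 6 (dropped 2, 0, 1, 8): sum 6, len 1
→ 6 (dropped 6): sum 6, len 1
→ 6 (dropped 6): sum 6, len 1
→ 9 (dropped 6): sum 9, len 1
→ 0: sum 9, len 2
→ 4 (dropped 9): sum 4, len 2
Longest length seen: 6.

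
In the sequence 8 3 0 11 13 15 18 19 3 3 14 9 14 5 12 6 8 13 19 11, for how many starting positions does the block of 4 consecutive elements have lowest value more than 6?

3

(8, 3, 0, 11) → min 0
(3, 0, 11, 13) → min 0
(0, 11, 13, 15) → min 0
(11, 13, 15, 18) → min 11  > 6 ✓
(13, 15, 18, 19) → min 13  > 6 ✓
(15, 18, 19, 3) → min 3
(18, 19, 3, 3) → min 3
(19, 3, 3, 14) → min 3
(3, 3, 14, 9) → min 3
(3, 14, 9, 14) → min 3
(14, 9, 14, 5) → min 5
(9, 14, 5, 12) → min 5
(14, 5, 12, 6) → min 5
(5, 12, 6, 8) → min 5
(12, 6, 8, 13) → min 6
(6, 8, 13, 19) → min 6
(8, 13, 19, 11) → min 8  > 6 ✓
3 windows satisfy the condition.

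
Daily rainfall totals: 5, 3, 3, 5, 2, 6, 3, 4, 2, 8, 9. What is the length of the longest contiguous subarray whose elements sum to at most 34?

9

Extend to the right; shrink from the left whenever the sum exceeds 34:
→ 5: sum 5, len 1
→ 3: sum 8, len 2
→ 3: sum 11, len 3
→ 5: sum 16, len 4
→ 2: sum 18, len 5
→ 6: sum 24, len 6
→ 3: sum 27, len 7
→ 4: sum 31, len 8
→ 2: sum 33, len 9
→ 8 (dropped 5, 3): sum 33, len 8
→ 9 (dropped 3, 5): sum 34, len 7
Longest length seen: 9.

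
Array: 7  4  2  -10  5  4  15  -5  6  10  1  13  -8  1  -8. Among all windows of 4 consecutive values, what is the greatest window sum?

30

Window sums for each of the 12 positions:
[7, 4, 2, -10] → sum 3
[4, 2, -10, 5] → sum 1
[2, -10, 5, 4] → sum 1
[-10, 5, 4, 15] → sum 14
[5, 4, 15, -5] → sum 19
[4, 15, -5, 6] → sum 20
[15, -5, 6, 10] → sum 26
[-5, 6, 10, 1] → sum 12
[6, 10, 1, 13] → sum 30
[10, 1, 13, -8] → sum 16
[1, 13, -8, 1] → sum 7
[13, -8, 1, -8] → sum -2
Greatest of these is 30.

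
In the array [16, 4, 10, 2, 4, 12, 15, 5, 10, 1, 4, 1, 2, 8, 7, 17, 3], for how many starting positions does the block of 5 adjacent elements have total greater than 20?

11

[16, 4, 10, 2, 4] → sum 36  > 20 ✓
[4, 10, 2, 4, 12] → sum 32  > 20 ✓
[10, 2, 4, 12, 15] → sum 43  > 20 ✓
[2, 4, 12, 15, 5] → sum 38  > 20 ✓
[4, 12, 15, 5, 10] → sum 46  > 20 ✓
[12, 15, 5, 10, 1] → sum 43  > 20 ✓
[15, 5, 10, 1, 4] → sum 35  > 20 ✓
[5, 10, 1, 4, 1] → sum 21  > 20 ✓
[10, 1, 4, 1, 2] → sum 18
[1, 4, 1, 2, 8] → sum 16
[4, 1, 2, 8, 7] → sum 22  > 20 ✓
[1, 2, 8, 7, 17] → sum 35  > 20 ✓
[2, 8, 7, 17, 3] → sum 37  > 20 ✓
11 windows satisfy the condition.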